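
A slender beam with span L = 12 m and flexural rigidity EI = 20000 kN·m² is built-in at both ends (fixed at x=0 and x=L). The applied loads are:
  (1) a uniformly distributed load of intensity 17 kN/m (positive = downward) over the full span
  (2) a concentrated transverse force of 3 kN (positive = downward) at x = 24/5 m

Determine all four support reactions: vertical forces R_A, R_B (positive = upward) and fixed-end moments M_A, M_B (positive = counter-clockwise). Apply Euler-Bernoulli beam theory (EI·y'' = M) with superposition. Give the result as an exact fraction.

Load 1 — uniform load w=17 kN/m over full span:
  R_A = wL/2 = 17·12/2 = 102 kN
  M_A = wL²/12 = 17·12²/12 = 204 kN·m
  R_B = wL/2 = 17·12/2 = 102 kN
  M_B = -wL²/12 = -17·12²/12 = -204 kN·m
Load 2 — point force P=3 kN at a=24/5 m (b=L-a=36/5):
  R_A = Pb²(3a+b)/L³ = 3·(36/5)²·(3·(24/5)+(36/5))/12³ = 243/125 kN
  M_A = Pab²/L² = 3·(24/5)·(36/5)²/12² = 648/125 kN·m
  R_B = Pa²(a+3b)/L³ = 3·(24/5)²·((24/5)+3·(36/5))/12³ = 132/125 kN
  M_B = -Pa²b/L² = -3·(24/5)²·(36/5)/12² = -432/125 kN·m
Superposition: R_A = 12993/125 kN, M_A = 26148/125 kN·m, R_B = 12882/125 kN, M_B = -25932/125 kN·m

R_A = 12993/125 kN, M_A = 26148/125 kN·m, R_B = 12882/125 kN, M_B = -25932/125 kN·m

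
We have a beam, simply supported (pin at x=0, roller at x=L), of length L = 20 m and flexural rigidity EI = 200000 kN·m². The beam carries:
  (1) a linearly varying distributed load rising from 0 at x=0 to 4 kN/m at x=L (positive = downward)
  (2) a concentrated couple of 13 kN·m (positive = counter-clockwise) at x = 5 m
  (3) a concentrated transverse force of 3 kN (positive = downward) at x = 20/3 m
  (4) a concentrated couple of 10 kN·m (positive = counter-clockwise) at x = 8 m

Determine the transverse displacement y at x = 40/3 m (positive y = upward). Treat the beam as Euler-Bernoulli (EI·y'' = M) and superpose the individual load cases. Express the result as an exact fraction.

y(40/3) = -1103219/58320000 m

Load 1 — triangular load w₀=4 kN/m (0→w₀ over full span):
  y_1 = -w₀x(7L⁴-10L²x²+3x⁴)/(360LEI) = -4·(40/3)·(7·20⁴-10·20²·(40/3)²+3·(40/3)⁴)/(360·20·200000) = -68/3645 m
Load 2 — applied couple M₀=13 kN·m at a=5 m (b=L-a=15):
  y_2 = (M₀x³/(6L)-M₀(x-a)²/2+C₁x)/EI  [x>a] with C₁=M₀(3b²-L²)/(6L)=715/24 = (13·(40/3)³/(6·20)-13·((40/3)-5)²/2+(715/24)·(40/3))/200000 = 1313/1296000 m
Load 3 — point force P=3 kN at a=20/3 m (b=L-a=40/3):
  y_3 = -Pa(L-x)(2Lx-a²-x²)/(6LEI)  [x>a] = -3·(20/3)·(20-(40/3))·(2·20·(40/3)-(20/3)²-(40/3)²)/(6·20·200000) = -7/4050 m
Load 4 — applied couple M₀=10 kN·m at a=8 m (b=L-a=12):
  y_4 = (M₀x³/(6L)-M₀(x-a)²/2+C₁x)/EI  [x>a] with C₁=M₀(3b²-L²)/(6L)=8/3 = (10·(40/3)³/(6·20)-10·((40/3)-8)²/2+(8/3)·(40/3))/200000 = 23/50625 m
Superposition: y = Σ y_i = -1103219/58320000 m ≈ -0.018917 m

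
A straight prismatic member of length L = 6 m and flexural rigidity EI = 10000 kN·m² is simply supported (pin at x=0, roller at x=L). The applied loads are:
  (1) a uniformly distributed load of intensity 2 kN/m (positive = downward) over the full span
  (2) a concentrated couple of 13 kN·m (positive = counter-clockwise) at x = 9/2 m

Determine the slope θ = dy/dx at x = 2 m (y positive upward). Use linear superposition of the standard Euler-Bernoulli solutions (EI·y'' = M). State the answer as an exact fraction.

Load 1 — uniform load w=2 kN/m over full span:
  θ_1 = -w(L³-6Lx²+4x³)/(24EI) = -2·(6³-6·6·2²+4·2³)/(24·10000) = -13/15000 rad
Load 2 — applied couple M₀=13 kN·m at a=9/2 m (b=L-a=3/2):
  θ_2 = (M₀x²/(2L)+C₁)/EI  [x≤a] with C₁=M₀(3b²-L²)/(6L)=-169/16 = (13·2²/(2·6)+(-169/16))/10000 = -299/480000 rad
Superposition: θ = Σ θ_i = -143/96000 rad ≈ -0.001490 rad

θ(2) = -143/96000 rad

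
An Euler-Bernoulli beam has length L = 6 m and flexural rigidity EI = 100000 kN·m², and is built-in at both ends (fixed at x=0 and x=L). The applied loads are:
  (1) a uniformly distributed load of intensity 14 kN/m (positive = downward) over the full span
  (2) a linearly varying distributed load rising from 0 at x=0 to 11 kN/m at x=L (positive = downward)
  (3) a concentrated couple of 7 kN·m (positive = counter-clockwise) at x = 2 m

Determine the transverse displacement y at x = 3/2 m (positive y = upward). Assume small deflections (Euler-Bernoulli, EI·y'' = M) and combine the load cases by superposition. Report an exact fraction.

y(3/2) = -89857/256000000 m

Load 1 — uniform load w=14 kN/m over full span:
  y_1 = -wx²(L-x)²/(24EI) = -14·(3/2)²·(6-(3/2))²/(24·100000) = -1701/6400000 m
Load 2 — triangular load w₀=11 kN/m (0→w₀ over full span):
  y_2 = -w₀x²(L-x)²(x+2L)/(120LEI) = -11·(3/2)²·(6-(3/2))²·((3/2)+2·6)/(120·6·100000) = -24057/256000000 m
Load 3 — applied couple M₀=7 kN·m at a=2 m (b=L-a=4):
  y_3 = (R_Ax³/6 - M_Ax²/2)/EI  [x≤a] with R_A=14/9, M_A=0 = ((14/9)·(3/2)³/6 - 0·(3/2)²/2)/100000 = 7/800000 m
Superposition: y = Σ y_i = -89857/256000000 m ≈ -0.000351 m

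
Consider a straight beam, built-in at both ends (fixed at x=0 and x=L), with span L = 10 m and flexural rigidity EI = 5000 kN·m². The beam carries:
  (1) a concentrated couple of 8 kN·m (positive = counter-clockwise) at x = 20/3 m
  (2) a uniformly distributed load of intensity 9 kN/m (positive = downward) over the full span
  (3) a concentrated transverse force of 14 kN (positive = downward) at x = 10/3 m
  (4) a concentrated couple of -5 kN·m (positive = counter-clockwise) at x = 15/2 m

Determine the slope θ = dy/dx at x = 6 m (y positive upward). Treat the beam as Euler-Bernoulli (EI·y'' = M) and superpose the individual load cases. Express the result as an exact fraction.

θ(6) = 9161/900000 rad

Load 1 — applied couple M₀=8 kN·m at a=20/3 m (b=L-a=10/3):
  θ_1 = (R_Ax²/2 - M_Ax)/EI  [x≤a] with R_A=16/15, M_A=8/3 = ((16/15)·6²/2 - (8/3)·6)/5000 = 2/3125 rad
Load 2 — uniform load w=9 kN/m over full span:
  θ_2 = -wx(L-x)(L-2x)/(12EI) = -9·6·(10-6)·(10-2·6)/(12·5000) = 9/1250 rad
Load 3 — point force P=14 kN at a=10/3 m (b=L-a=20/3):
  θ_3 = Pa²(L-x)(2bL-(3b+a)(L-x))/(2L³EI)  [x>a] = 14·(10/3)²·(10-6)·(2·(20/3)·10-(3·(20/3)+(10/3))·(10-6))/(2·10³·5000) = 14/5625 rad
Load 4 — applied couple M₀=-5 kN·m at a=15/2 m (b=L-a=5/2):
  θ_4 = (R_Ax²/2 - M_Ax)/EI  [x≤a] with R_A=-9/16, M_A=-25/16 = ((-9/16)·6²/2 - (-25/16)·6)/5000 = -3/20000 rad
Superposition: θ = Σ θ_i = 9161/900000 rad ≈ 0.010179 rad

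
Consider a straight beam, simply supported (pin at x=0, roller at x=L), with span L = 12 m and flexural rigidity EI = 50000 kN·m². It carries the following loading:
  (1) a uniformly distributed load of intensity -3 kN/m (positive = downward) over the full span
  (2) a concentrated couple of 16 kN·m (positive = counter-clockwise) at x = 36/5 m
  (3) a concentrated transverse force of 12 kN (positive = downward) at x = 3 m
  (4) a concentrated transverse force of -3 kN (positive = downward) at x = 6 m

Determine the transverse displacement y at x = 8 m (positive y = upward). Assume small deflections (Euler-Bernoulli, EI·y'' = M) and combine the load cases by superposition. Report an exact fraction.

Load 1 — uniform load w=-3 kN/m over full span:
  y_1 = -wx(L³-2Lx²+x³)/(24EI) = -(-3)·8·(12³-2·12·8²+8³)/(24·50000) = 44/3125 m
Load 2 — applied couple M₀=16 kN·m at a=36/5 m (b=L-a=24/5):
  y_2 = (M₀x³/(6L)-M₀(x-a)²/2+C₁x)/EI  [x>a] with C₁=M₀(3b²-L²)/(6L)=-416/25 = (16·8³/(6·12)-16·(8-(36/5))²/2+(-416/25)·8)/50000 = -344/703125 m
Load 3 — point force P=12 kN at a=3 m (b=L-a=9):
  y_3 = -Pa(L-x)(2Lx-a²-x²)/(6LEI)  [x>a] = -12·3·(12-8)·(2·12·8-3²-8²)/(6·12·50000) = -119/25000 m
Load 4 — point force P=-3 kN at a=6 m (b=L-a=6):
  y_4 = -Pa(L-x)(2Lx-a²-x²)/(6LEI)  [x>a] = -(-3)·6·(12-8)·(2·12·8-6²-8²)/(6·12·50000) = 23/12500 m
Superposition: y = Σ y_i = 60023/5625000 m ≈ 0.010671 m

y(8) = 60023/5625000 m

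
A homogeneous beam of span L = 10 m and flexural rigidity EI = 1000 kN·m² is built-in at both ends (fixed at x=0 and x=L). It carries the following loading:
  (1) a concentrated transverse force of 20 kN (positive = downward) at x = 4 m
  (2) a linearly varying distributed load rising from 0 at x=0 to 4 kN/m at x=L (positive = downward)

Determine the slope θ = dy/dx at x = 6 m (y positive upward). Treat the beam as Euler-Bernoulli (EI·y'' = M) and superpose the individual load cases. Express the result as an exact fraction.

θ(6) = 84/3125 rad

Load 1 — point force P=20 kN at a=4 m (b=L-a=6):
  θ_1 = Pa²(L-x)(2bL-(3b+a)(L-x))/(2L³EI)  [x>a] = 20·4²·(10-6)·(2·6·10-(3·6+4)·(10-6))/(2·10³·1000) = 64/3125 rad
Load 2 — triangular load w₀=4 kN/m (0→w₀ over full span):
  θ_2 = -w₀(2x(L-x)(L-2x)(x+2L)+x²(L-x)²)/(120LEI) = -4·(2·6·(10-6)·(10-2·6)·(6+2·10)+6²·(10-6)²)/(120·10·1000) = 4/625 rad
Superposition: θ = Σ θ_i = 84/3125 rad ≈ 0.026880 rad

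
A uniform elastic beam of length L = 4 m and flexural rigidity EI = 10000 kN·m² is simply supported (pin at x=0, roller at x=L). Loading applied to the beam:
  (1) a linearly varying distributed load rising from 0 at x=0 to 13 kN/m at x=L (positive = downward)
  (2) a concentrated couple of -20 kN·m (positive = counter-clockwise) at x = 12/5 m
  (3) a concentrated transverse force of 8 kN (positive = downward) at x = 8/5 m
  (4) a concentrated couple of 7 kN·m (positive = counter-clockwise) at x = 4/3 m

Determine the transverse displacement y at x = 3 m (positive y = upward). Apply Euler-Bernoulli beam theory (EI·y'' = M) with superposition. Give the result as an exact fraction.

Load 1 — triangular load w₀=13 kN/m (0→w₀ over full span):
  y_1 = -w₀x(7L⁴-10L²x²+3x⁴)/(360LEI) = -13·3·(7·4⁴-10·4²·3²+3·3⁴)/(360·4·10000) = -1547/960000 m
Load 2 — applied couple M₀=-20 kN·m at a=12/5 m (b=L-a=8/5):
  y_2 = (M₀x³/(6L)-M₀(x-a)²/2+C₁x)/EI  [x>a] with C₁=M₀(3b²-L²)/(6L)=104/15 = ((-20)·3³/(6·4)-(-20)·(3-(12/5))²/2+(104/15)·3)/10000 = 19/100000 m
Load 3 — point force P=8 kN at a=8/5 m (b=L-a=12/5):
  y_3 = -Pa(L-x)(2Lx-a²-x²)/(6LEI)  [x>a] = -8·(8/5)·(4-3)·(2·4·3-(8/5)²-3²)/(6·4·10000) = -311/468750 m
Load 4 — applied couple M₀=7 kN·m at a=4/3 m (b=L-a=8/3):
  y_4 = (M₀x³/(6L)-M₀(x-a)²/2+C₁x)/EI  [x>a] with C₁=M₀(3b²-L²)/(6L)=14/9 = (7·3³/(6·4)-7·(3-(4/3))²/2+(14/9)·3)/10000 = 203/720000 m
Superposition: y = Σ y_i = -649073/360000000 m ≈ -0.001803 m

y(3) = -649073/360000000 m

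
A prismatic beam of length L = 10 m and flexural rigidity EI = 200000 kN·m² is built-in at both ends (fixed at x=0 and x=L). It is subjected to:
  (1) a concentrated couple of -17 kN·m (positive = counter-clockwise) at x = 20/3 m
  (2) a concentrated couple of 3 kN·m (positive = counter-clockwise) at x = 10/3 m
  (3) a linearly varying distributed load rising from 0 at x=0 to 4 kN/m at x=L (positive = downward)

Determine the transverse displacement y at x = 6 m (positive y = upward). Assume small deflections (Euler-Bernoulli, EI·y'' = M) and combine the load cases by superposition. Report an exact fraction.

Load 1 — applied couple M₀=-17 kN·m at a=20/3 m (b=L-a=10/3):
  y_1 = (R_Ax³/6 - M_Ax²/2)/EI  [x≤a] with R_A=-34/15, M_A=-17/3 = ((-34/15)·6³/6 - (-17/3)·6²/2)/200000 = 51/500000 m
Load 2 — applied couple M₀=3 kN·m at a=10/3 m (b=L-a=20/3):
  y_2 = (R_Ax³/6 - M_Ax²/2 - M₀(x-a)²/2)/EI  [x>a] with R_A=2/5, M_A=0 = ((2/5)·6³/6 - 0·6²/2 - 3·(6-(10/3))²/2)/200000 = 7/375000 m
Load 3 — triangular load w₀=4 kN/m (0→w₀ over full span):
  y_3 = -w₀x²(L-x)²(x+2L)/(120LEI) = -4·6²·(10-6)²·(6+2·10)/(120·10·200000) = -39/156250 m
Superposition: y = Σ y_i = -967/7500000 m ≈ -0.000129 m

y(6) = -967/7500000 m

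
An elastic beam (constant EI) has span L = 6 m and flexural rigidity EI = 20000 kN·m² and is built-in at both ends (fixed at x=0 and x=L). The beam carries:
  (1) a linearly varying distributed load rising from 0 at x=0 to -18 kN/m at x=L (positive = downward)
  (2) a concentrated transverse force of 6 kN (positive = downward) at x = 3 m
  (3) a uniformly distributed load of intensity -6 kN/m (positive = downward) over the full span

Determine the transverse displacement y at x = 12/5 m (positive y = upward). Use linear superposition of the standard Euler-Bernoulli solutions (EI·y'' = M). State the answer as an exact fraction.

Load 1 — triangular load w₀=-18 kN/m (0→w₀ over full span):
  y_1 = -w₀x²(L-x)²(x+2L)/(120LEI) = -(-18)·(12/5)²·(6-(12/5))²·((12/5)+2·6)/(120·6·20000) = 13122/9765625 m
Load 2 — point force P=6 kN at a=3 m (b=L-a=3):
  y_2 = -Pb²x²(3aL-(3a+b)x)/(6L³EI)  [x≤a] = -6·3²·(12/5)²·(3·3·6-(3·3+3)·(12/5))/(6·6³·20000) = -189/625000 m
Load 3 — uniform load w=-6 kN/m over full span:
  y_3 = -wx²(L-x)²/(24EI) = -(-6)·(12/5)²·(6-(12/5))²/(24·20000) = 729/781250 m
Superposition: y = Σ y_i = 154251/78125000 m ≈ 0.001974 m

y(12/5) = 154251/78125000 m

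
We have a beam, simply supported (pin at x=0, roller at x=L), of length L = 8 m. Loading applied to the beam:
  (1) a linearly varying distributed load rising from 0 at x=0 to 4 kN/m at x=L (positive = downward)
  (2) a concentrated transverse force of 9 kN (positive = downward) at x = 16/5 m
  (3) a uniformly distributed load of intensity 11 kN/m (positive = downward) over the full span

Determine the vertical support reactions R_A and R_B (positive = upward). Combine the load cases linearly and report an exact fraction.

Load 1 — triangular load w₀=4 kN/m (0→w₀ over full span):
  R_A = w₀L/6 = 4·8/6 = 16/3 kN
  R_B = w₀L/3 = 4·8/3 = 32/3 kN
Load 2 — point force P=9 kN at a=16/5 m (b=L-a=24/5):
  R_A = Pb/L = 9·(24/5)/8 = 27/5 kN
  R_B = Pa/L = 9·(16/5)/8 = 18/5 kN
Load 3 — uniform load w=11 kN/m over full span:
  R_A = wL/2 = 11·8/2 = 44 kN
  R_B = wL/2 = 11·8/2 = 44 kN
Superposition: R_A = 821/15 kN, R_B = 874/15 kN

R_A = 821/15 kN, R_B = 874/15 kN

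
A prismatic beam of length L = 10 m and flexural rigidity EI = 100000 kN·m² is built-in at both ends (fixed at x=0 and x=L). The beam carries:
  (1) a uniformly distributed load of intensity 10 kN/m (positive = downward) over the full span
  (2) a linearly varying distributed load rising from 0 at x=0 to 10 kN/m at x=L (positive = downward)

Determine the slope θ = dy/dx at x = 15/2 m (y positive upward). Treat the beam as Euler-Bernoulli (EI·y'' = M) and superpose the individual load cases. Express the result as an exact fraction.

Load 1 — uniform load w=10 kN/m over full span:
  θ_1 = -wx(L-x)(L-2x)/(12EI) = -10·(15/2)·(10-(15/2))·(10-2·(15/2))/(12·100000) = 1/1280 rad
Load 2 — triangular load w₀=10 kN/m (0→w₀ over full span):
  θ_2 = -w₀(2x(L-x)(L-2x)(x+2L)+x²(L-x)²)/(120LEI) = -10·(2·(15/2)·(10-(15/2))·(10-2·(15/2))·((15/2)+2·10)+(15/2)²·(10-(15/2))²)/(120·10·100000) = 41/102400 rad
Superposition: θ = Σ θ_i = 121/102400 rad ≈ 0.001182 rad

θ(15/2) = 121/102400 rad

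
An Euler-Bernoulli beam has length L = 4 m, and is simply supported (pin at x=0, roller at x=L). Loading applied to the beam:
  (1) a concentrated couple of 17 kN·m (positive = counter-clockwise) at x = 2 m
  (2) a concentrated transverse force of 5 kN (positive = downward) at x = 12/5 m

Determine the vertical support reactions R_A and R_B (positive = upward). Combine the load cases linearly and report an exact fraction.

Load 1 — applied couple M₀=17 kN·m at a=2 m (b=L-a=2):
  R_A = M₀/L = 17/4 kN
  R_B = -M₀/L = -17/4 kN
Load 2 — point force P=5 kN at a=12/5 m (b=L-a=8/5):
  R_A = Pb/L = 5·(8/5)/4 = 2 kN
  R_B = Pa/L = 5·(12/5)/4 = 3 kN
Superposition: R_A = 25/4 kN, R_B = -5/4 kN

R_A = 25/4 kN, R_B = -5/4 kN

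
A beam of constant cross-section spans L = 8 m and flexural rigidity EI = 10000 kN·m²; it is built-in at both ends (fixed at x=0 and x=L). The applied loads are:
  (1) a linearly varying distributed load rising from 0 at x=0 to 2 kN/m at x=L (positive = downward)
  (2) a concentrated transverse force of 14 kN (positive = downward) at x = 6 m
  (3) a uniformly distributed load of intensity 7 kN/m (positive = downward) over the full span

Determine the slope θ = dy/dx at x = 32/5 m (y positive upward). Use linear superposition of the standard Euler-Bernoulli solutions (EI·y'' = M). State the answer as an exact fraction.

Load 1 — triangular load w₀=2 kN/m (0→w₀ over full span):
  θ_1 = -w₀(2x(L-x)(L-2x)(x+2L)+x²(L-x)²)/(120LEI) = -2·(2·(32/5)·(8-(32/5))·(8-2·(32/5))·((32/5)+2·8)+(32/5)²·(8-(32/5))²)/(120·8·10000) = 512/1171875 rad
Load 2 — point force P=14 kN at a=6 m (b=L-a=2):
  θ_2 = Pa²(L-x)(2bL-(3b+a)(L-x))/(2L³EI)  [x>a] = 14·6²·(8-(32/5))·(2·2·8-(3·2+6)·(8-(32/5)))/(2·8³·10000) = 63/62500 rad
Load 3 — uniform load w=7 kN/m over full span:
  θ_3 = -wx(L-x)(L-2x)/(12EI) = -7·(32/5)·(8-(32/5))·(8-2·(32/5))/(12·10000) = 224/78125 rad
Superposition: θ = Σ θ_i = 20213/4687500 rad ≈ 0.004312 rad

θ(32/5) = 20213/4687500 rad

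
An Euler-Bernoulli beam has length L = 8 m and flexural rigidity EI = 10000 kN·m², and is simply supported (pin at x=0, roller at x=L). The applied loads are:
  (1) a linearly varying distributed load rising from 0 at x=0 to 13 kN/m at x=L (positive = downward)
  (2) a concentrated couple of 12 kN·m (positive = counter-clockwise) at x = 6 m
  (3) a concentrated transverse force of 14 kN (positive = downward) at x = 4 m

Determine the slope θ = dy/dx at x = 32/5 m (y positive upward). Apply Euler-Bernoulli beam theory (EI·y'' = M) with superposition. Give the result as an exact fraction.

θ(32/5) = 967099/56250000 rad

Load 1 — triangular load w₀=13 kN/m (0→w₀ over full span):
  θ_1 = -w₀(7L⁴-30L²x²+15x⁴)/(360LEI) = -13·(7·8⁴-30·8²·(32/5)²+15·(32/5)⁴)/(360·8·10000) = 39364/3515625 rad
Load 2 — applied couple M₀=12 kN·m at a=6 m (b=L-a=2):
  θ_2 = (M₀x²/(2L)-M₀(x-a)+C₁)/EI  [x>a] with C₁=M₀(3b²-L²)/(6L)=-13 = (12·(32/5)²/(2·8)-12·((32/5)-6)+(-13))/10000 = 323/250000 rad
Load 3 — point force P=14 kN at a=4 m (b=L-a=4):
  θ_3 = -Pa(2L²-6Lx+3x²+a²)/(6LEI)  [x>a] = -14·4·(2·8²-6·8·(32/5)+3·(32/5)²+4²)/(6·8·10000) = 147/31250 rad
Superposition: θ = Σ θ_i = 967099/56250000 rad ≈ 0.017193 rad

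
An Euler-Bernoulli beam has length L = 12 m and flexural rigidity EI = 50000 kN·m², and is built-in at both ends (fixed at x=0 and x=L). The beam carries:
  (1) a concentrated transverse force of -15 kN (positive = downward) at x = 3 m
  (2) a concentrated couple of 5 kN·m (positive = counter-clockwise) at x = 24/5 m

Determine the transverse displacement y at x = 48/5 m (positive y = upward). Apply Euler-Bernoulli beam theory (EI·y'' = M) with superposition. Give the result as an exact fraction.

y(48/5) = 27657/62500000 m

Load 1 — point force P=-15 kN at a=3 m (b=L-a=9):
  y_1 = -Pa²(L-x)²(3bL-(3b+a)(L-x))/(6L³EI)  [x>a] = -(-15)·3²·(12-(48/5))²·(3·9·12-(3·9+3)·(12-(48/5)))/(6·12³·50000) = 189/500000 m
Load 2 — applied couple M₀=5 kN·m at a=24/5 m (b=L-a=36/5):
  y_2 = (R_Ax³/6 - M_Ax²/2 - M₀(x-a)²/2)/EI  [x>a] with R_A=3/5, M_A=3/5 = ((3/5)·(48/5)³/6 - (3/5)·(48/5)²/2 - 5·((48/5)-(24/5))²/2)/50000 = 126/1953125 m
Superposition: y = Σ y_i = 27657/62500000 m ≈ 0.000443 m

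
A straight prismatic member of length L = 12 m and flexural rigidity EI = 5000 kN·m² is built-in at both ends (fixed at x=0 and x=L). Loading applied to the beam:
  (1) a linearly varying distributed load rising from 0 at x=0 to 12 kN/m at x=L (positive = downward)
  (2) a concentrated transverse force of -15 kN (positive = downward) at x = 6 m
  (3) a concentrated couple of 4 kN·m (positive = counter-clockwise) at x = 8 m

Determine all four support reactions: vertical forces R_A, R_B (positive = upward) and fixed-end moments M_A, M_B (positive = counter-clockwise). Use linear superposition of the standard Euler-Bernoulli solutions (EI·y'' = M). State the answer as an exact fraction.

R_A = 1309/90 kN, M_A = 1093/30 kN·m, R_B = 3821/90 kN, M_B = -639/10 kN·m

Load 1 — triangular load w₀=12 kN/m (0→w₀ over full span):
  R_A = 3w₀L/20 = 3·12·12/20 = 108/5 kN
  M_A = w₀L²/30 = 12·12²/30 = 288/5 kN·m
  R_B = 7w₀L/20 = 7·12·12/20 = 252/5 kN
  M_B = -w₀L²/20 = -12·12²/20 = -432/5 kN·m
Load 2 — point force P=-15 kN at a=6 m (b=L-a=6):
  R_A = Pb²(3a+b)/L³ = (-15)·6²·(3·6+6)/12³ = -15/2 kN
  M_A = Pab²/L² = (-15)·6·6²/12² = -45/2 kN·m
  R_B = Pa²(a+3b)/L³ = (-15)·6²·(6+3·6)/12³ = -15/2 kN
  M_B = -Pa²b/L² = -(-15)·6²·6/12² = 45/2 kN·m
Load 3 — applied couple M₀=4 kN·m at a=8 m (b=L-a=4):
  R_A = 6M₀ab/L³ = 6·4·8·4/12³ = 4/9 kN
  M_A = M₀b(2a-b)/L² = 4·4·(2·8-4)/12² = 4/3 kN·m
  R_B = -6M₀ab/L³ = -6·4·8·4/12³ = -4/9 kN
  M_B = M₀a(2b-a)/L² = 4·8·(2·4-8)/12² = 0 kN·m
Superposition: R_A = 1309/90 kN, M_A = 1093/30 kN·m, R_B = 3821/90 kN, M_B = -639/10 kN·m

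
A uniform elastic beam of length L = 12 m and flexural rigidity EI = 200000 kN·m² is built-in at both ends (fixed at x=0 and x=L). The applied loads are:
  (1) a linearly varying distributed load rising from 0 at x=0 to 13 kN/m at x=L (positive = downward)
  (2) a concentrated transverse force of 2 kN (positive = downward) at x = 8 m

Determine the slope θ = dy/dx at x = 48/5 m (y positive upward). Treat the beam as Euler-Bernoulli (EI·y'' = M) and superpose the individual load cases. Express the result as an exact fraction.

Load 1 — triangular load w₀=13 kN/m (0→w₀ over full span):
  θ_1 = -w₀(2x(L-x)(L-2x)(x+2L)+x²(L-x)²)/(120LEI) = -13·(2·(48/5)·(12-(48/5))·(12-2·(48/5))·((48/5)+2·12)+(48/5)²·(12-(48/5))²)/(120·12·200000) = 936/1953125 rad
Load 2 — point force P=2 kN at a=8 m (b=L-a=4):
  θ_2 = Pa²(L-x)(2bL-(3b+a)(L-x))/(2L³EI)  [x>a] = 2·8²·(12-(48/5))·(2·4·12-(3·4+8)·(12-(48/5)))/(2·12³·200000) = 1/46875 rad
Superposition: θ = Σ θ_i = 2933/5859375 rad ≈ 0.000501 rad

θ(48/5) = 2933/5859375 rad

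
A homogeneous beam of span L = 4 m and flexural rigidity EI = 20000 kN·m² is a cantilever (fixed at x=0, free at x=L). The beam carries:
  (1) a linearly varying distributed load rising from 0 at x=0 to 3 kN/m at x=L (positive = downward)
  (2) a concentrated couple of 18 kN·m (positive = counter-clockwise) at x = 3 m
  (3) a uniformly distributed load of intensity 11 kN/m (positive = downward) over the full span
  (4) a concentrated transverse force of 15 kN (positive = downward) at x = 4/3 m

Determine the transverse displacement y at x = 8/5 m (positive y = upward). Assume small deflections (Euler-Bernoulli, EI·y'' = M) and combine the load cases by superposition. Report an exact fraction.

Load 1 — triangular load w₀=3 kN/m (0→w₀ over full span):
  y_1 = (w₀Lx³/12-w₀L²x²/6-w₀x⁵/(120L))/EI = (3·4·(8/5)³/12-3·4²·(8/5)²/6-3·(8/5)⁵/(120·4))/20000 = -8032/9765625 m
Load 2 — applied couple M₀=18 kN·m at a=3 m (b=L-a=1):
  y_2 = M₀x²/(2EI)  [x≤a] = 18·(8/5)²/(2·20000) = 18/15625 m
Load 3 — uniform load w=11 kN/m over full span:
  y_3 = -wx²(x²-4Lx+6L²)/(24EI) = -11·(8/5)²·((8/5)²-4·4·(8/5)+6·4²)/(24·20000) = -1672/390625 m
Load 4 — point force P=15 kN at a=4/3 m (b=L-a=8/3):
  y_4 = -Pa²(3x-a)/(6EI)  [x>a] = -15·(4/3)²·(3·(8/5)-(4/3))/(6·20000) = -13/16875 m
Superposition: y = Σ y_i = -1244839/263671875 m ≈ -0.004721 m

y(8/5) = -1244839/263671875 m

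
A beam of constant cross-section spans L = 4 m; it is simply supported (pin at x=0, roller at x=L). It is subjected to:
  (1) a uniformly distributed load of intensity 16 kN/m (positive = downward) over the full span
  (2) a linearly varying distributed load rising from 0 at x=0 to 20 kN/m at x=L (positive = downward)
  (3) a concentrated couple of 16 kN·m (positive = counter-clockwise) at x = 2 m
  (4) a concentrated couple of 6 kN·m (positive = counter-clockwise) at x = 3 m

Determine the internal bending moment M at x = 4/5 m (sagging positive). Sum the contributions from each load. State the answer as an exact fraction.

M(4/5) = 878/25 kN·m

Load 1 — uniform load w=16 kN/m over full span:
  M_1 = wx(L-x)/2 = 16·(4/5)·(4-(4/5))/2 = 512/25 kN·m
Load 2 — triangular load w₀=20 kN/m (0→w₀ over full span):
  M_2 = w₀Lx/6 - w₀x³/(6L) = 20·4·(4/5)/6 - 20·(4/5)³/(6·4) = 256/25 kN·m
Load 3 — applied couple M₀=16 kN·m at a=2 m (b=L-a=2):
  M_3 = M₀x/L  [x≤a] = 16·(4/5)/4 = 16/5 kN·m
Load 4 — applied couple M₀=6 kN·m at a=3 m (b=L-a=1):
  M_4 = M₀x/L  [x≤a] = 6·(4/5)/4 = 6/5 kN·m
Superposition: M = Σ M_i = 878/25 kN·m ≈ 35.120000 kN·m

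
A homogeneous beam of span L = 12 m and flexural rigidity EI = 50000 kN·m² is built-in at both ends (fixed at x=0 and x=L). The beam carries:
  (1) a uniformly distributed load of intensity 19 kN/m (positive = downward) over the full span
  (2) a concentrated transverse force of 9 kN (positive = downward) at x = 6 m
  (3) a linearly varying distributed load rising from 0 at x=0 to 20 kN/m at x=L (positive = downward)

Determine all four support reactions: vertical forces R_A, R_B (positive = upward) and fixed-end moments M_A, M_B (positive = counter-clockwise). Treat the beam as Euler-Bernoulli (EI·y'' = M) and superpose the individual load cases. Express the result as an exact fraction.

Load 1 — uniform load w=19 kN/m over full span:
  R_A = wL/2 = 19·12/2 = 114 kN
  M_A = wL²/12 = 19·12²/12 = 228 kN·m
  R_B = wL/2 = 19·12/2 = 114 kN
  M_B = -wL²/12 = -19·12²/12 = -228 kN·m
Load 2 — point force P=9 kN at a=6 m (b=L-a=6):
  R_A = Pb²(3a+b)/L³ = 9·6²·(3·6+6)/12³ = 9/2 kN
  M_A = Pab²/L² = 9·6·6²/12² = 27/2 kN·m
  R_B = Pa²(a+3b)/L³ = 9·6²·(6+3·6)/12³ = 9/2 kN
  M_B = -Pa²b/L² = -9·6²·6/12² = -27/2 kN·m
Load 3 — triangular load w₀=20 kN/m (0→w₀ over full span):
  R_A = 3w₀L/20 = 3·20·12/20 = 36 kN
  M_A = w₀L²/30 = 20·12²/30 = 96 kN·m
  R_B = 7w₀L/20 = 7·20·12/20 = 84 kN
  M_B = -w₀L²/20 = -20·12²/20 = -144 kN·m
Superposition: R_A = 309/2 kN, M_A = 675/2 kN·m, R_B = 405/2 kN, M_B = -771/2 kN·m

R_A = 309/2 kN, M_A = 675/2 kN·m, R_B = 405/2 kN, M_B = -771/2 kN·m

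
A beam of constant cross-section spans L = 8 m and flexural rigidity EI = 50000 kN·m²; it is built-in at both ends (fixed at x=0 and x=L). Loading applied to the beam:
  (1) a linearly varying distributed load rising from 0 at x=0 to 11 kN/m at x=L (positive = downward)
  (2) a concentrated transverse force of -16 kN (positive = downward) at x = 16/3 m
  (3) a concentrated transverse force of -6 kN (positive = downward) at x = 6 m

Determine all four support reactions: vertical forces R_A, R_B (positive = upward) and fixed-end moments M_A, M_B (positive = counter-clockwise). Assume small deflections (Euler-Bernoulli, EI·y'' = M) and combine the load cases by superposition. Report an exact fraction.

R_A = 17527/2160 kN, M_A = 6337/540 kN·m, R_B = 29993/2160 kN, M_B = -5123/540 kN·m

Load 1 — triangular load w₀=11 kN/m (0→w₀ over full span):
  R_A = 3w₀L/20 = 3·11·8/20 = 66/5 kN
  M_A = w₀L²/30 = 11·8²/30 = 352/15 kN·m
  R_B = 7w₀L/20 = 7·11·8/20 = 154/5 kN
  M_B = -w₀L²/20 = -11·8²/20 = -176/5 kN·m
Load 2 — point force P=-16 kN at a=16/3 m (b=L-a=8/3):
  R_A = Pb²(3a+b)/L³ = (-16)·(8/3)²·(3·(16/3)+(8/3))/8³ = -112/27 kN
  M_A = Pab²/L² = (-16)·(16/3)·(8/3)²/8² = -256/27 kN·m
  R_B = Pa²(a+3b)/L³ = (-16)·(16/3)²·((16/3)+3·(8/3))/8³ = -320/27 kN
  M_B = -Pa²b/L² = -(-16)·(16/3)²·(8/3)/8² = 512/27 kN·m
Load 3 — point force P=-6 kN at a=6 m (b=L-a=2):
  R_A = Pb²(3a+b)/L³ = (-6)·2²·(3·6+2)/8³ = -15/16 kN
  M_A = Pab²/L² = (-6)·6·2²/8² = -9/4 kN·m
  R_B = Pa²(a+3b)/L³ = (-6)·6²·(6+3·2)/8³ = -81/16 kN
  M_B = -Pa²b/L² = -(-6)·6²·2/8² = 27/4 kN·m
Superposition: R_A = 17527/2160 kN, M_A = 6337/540 kN·m, R_B = 29993/2160 kN, M_B = -5123/540 kN·m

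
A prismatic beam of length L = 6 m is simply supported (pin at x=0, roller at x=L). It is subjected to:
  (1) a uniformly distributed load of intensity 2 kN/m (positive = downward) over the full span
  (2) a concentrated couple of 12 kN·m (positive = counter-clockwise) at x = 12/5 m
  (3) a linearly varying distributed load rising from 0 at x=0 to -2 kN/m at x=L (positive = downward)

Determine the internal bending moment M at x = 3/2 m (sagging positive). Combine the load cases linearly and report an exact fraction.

Load 1 — uniform load w=2 kN/m over full span:
  M_1 = wx(L-x)/2 = 2·(3/2)·(6-(3/2))/2 = 27/4 kN·m
Load 2 — applied couple M₀=12 kN·m at a=12/5 m (b=L-a=18/5):
  M_2 = M₀x/L  [x≤a] = 12·(3/2)/6 = 3 kN·m
Load 3 — triangular load w₀=-2 kN/m (0→w₀ over full span):
  M_3 = w₀Lx/6 - w₀x³/(6L) = (-2)·6·(3/2)/6 - (-2)·(3/2)³/(6·6) = -45/16 kN·m
Superposition: M = Σ M_i = 111/16 kN·m ≈ 6.937500 kN·m

M(3/2) = 111/16 kN·m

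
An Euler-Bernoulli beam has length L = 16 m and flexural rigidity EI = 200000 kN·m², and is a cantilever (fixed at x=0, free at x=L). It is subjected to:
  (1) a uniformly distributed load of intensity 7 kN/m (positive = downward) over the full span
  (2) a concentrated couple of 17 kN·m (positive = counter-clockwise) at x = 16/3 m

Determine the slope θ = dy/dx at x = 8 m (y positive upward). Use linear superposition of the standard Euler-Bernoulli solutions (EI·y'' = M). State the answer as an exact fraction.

Load 1 — uniform load w=7 kN/m over full span:
  θ_1 = -wx(x²-3Lx+3L²)/(6EI) = -7·8·(8²-3·16·8+3·16²)/(6·200000) = -196/9375 rad
Load 2 — applied couple M₀=17 kN·m at a=16/3 m (b=L-a=32/3):
  θ_2 = M₀a/EI  [x>a] = 17·(16/3)/200000 = 17/37500 rad
Superposition: θ = Σ θ_i = -767/37500 rad ≈ -0.020453 rad

θ(8) = -767/37500 rad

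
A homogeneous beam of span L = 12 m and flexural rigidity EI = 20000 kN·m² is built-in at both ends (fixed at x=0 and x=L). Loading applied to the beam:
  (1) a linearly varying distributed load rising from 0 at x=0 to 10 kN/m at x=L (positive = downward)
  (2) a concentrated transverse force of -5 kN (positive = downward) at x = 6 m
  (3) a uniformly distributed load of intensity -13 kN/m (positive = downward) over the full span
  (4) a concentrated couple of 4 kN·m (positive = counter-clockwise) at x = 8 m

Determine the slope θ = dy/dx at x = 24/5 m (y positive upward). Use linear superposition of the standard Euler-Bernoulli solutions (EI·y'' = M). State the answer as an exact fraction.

Load 1 — triangular load w₀=10 kN/m (0→w₀ over full span):
  θ_1 = -w₀(2x(L-x)(L-2x)(x+2L)+x²(L-x)²)/(120LEI) = -10·(2·(24/5)·(12-(24/5))·(12-2·(24/5))·((24/5)+2·12)+(24/5)²·(12-(24/5))²)/(120·12·20000) = -162/78125 rad
Load 2 — point force P=-5 kN at a=6 m (b=L-a=6):
  θ_2 = -Pb²x(2aL-(3a+b)x)/(2L³EI)  [x≤a] = -(-5)·6²·(24/5)·(2·6·12-(3·6+6)·(24/5))/(2·12³·20000) = 9/25000 rad
Load 3 — uniform load w=-13 kN/m over full span:
  θ_3 = -wx(L-x)(L-2x)/(12EI) = -(-13)·(24/5)·(12-(24/5))·(12-2·(24/5))/(12·20000) = 351/78125 rad
Load 4 — applied couple M₀=4 kN·m at a=8 m (b=L-a=4):
  θ_4 = (R_Ax²/2 - M_Ax)/EI  [x≤a] with R_A=4/9, M_A=4/3 = ((4/9)·(24/5)²/2 - (4/3)·(24/5))/20000 = -1/15625 rad
Superposition: θ = Σ θ_i = 1697/625000 rad ≈ 0.002715 rad

θ(24/5) = 1697/625000 rad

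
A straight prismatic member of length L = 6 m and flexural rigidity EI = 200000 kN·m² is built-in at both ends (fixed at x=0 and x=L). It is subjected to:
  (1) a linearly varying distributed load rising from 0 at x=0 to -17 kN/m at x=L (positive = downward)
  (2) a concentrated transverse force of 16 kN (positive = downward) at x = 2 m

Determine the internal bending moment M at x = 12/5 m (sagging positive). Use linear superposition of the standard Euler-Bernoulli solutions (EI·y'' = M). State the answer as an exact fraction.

M(12/5) = -2216/1125 kN·m

Load 1 — triangular load w₀=-17 kN/m (0→w₀ over full span):
  M_1 = 3w₀Lx/20 - w₀L²/30 - w₀x³/(6L) = 3·(-17)·6·(12/5)/20 - (-17)·6²/30 - (-17)·(12/5)³/(6·6) = -1224/125 kN·m
Load 2 — point force P=16 kN at a=2 m (b=L-a=4):
  M_2 = Pa²(a+3b)(L-x)/L³ - Pa²b/L²  [x>a] = 16·2²·(2+3·4)·(6-(12/5))/6³ - 16·2²·4/6² = 352/45 kN·m
Superposition: M = Σ M_i = -2216/1125 kN·m ≈ -1.969778 kN·m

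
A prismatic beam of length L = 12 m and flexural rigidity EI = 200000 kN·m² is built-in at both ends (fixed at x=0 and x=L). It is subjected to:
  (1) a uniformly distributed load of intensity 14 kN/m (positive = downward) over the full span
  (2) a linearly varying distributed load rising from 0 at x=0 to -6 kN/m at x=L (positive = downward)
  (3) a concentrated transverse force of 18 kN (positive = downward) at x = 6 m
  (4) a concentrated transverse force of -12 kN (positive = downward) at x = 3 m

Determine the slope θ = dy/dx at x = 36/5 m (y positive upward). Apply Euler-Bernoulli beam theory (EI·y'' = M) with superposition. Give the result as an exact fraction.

Load 1 — uniform load w=14 kN/m over full span:
  θ_1 = -wx(L-x)(L-2x)/(12EI) = -14·(36/5)·(12-(36/5))·(12-2·(36/5))/(12·200000) = 189/390625 rad
Load 2 — triangular load w₀=-6 kN/m (0→w₀ over full span):
  θ_2 = -w₀(2x(L-x)(L-2x)(x+2L)+x²(L-x)²)/(120LEI) = -(-6)·(2·(36/5)·(12-(36/5))·(12-2·(36/5))·((36/5)+2·12)+(36/5)²·(12-(36/5))²)/(120·12·200000) = -162/1953125 rad
Load 3 — point force P=18 kN at a=6 m (b=L-a=6):
  θ_3 = Pa²(L-x)(2bL-(3b+a)(L-x))/(2L³EI)  [x>a] = 18·6²·(12-(36/5))·(2·6·12-(3·6+6)·(12-(36/5)))/(2·12³·200000) = 81/625000 rad
Load 4 — point force P=-12 kN at a=3 m (b=L-a=9):
  θ_4 = Pa²(L-x)(2bL-(3b+a)(L-x))/(2L³EI)  [x>a] = (-12)·3²·(12-(36/5))·(2·9·12-(3·9+3)·(12-(36/5)))/(2·12³·200000) = -27/500000 rad
Superposition: θ = Σ θ_i = 29781/62500000 rad ≈ 0.000476 rad

θ(36/5) = 29781/62500000 rad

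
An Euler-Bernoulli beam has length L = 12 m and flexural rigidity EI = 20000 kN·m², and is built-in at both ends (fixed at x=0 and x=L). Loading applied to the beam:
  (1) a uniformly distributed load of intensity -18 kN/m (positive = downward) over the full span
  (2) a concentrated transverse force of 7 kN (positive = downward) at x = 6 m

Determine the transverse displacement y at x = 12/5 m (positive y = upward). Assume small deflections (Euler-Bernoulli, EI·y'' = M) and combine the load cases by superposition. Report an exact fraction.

Load 1 — uniform load w=-18 kN/m over full span:
  y_1 = -wx²(L-x)²/(24EI) = -(-18)·(12/5)²·(12-(12/5))²/(24·20000) = 7776/390625 m
Load 2 — point force P=7 kN at a=6 m (b=L-a=6):
  y_2 = -Pb²x²(3aL-(3a+b)x)/(6L³EI)  [x≤a] = -7·6²·(12/5)²·(3·6·12-(3·6+6)·(12/5))/(6·12³·20000) = -693/625000 m
Superposition: y = Σ y_i = 58743/3125000 m ≈ 0.018798 m

y(12/5) = 58743/3125000 m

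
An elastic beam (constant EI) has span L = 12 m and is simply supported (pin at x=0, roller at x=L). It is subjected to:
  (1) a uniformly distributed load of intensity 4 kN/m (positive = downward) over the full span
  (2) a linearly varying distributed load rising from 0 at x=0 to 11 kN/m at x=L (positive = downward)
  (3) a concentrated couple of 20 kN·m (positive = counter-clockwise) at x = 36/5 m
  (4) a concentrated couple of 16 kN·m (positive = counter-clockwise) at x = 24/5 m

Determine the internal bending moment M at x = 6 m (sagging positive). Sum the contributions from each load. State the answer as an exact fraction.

M(6) = 173 kN·m

Load 1 — uniform load w=4 kN/m over full span:
  M_1 = wx(L-x)/2 = 4·6·(12-6)/2 = 72 kN·m
Load 2 — triangular load w₀=11 kN/m (0→w₀ over full span):
  M_2 = w₀Lx/6 - w₀x³/(6L) = 11·12·6/6 - 11·6³/(6·12) = 99 kN·m
Load 3 — applied couple M₀=20 kN·m at a=36/5 m (b=L-a=24/5):
  M_3 = M₀x/L  [x≤a] = 20·6/12 = 10 kN·m
Load 4 — applied couple M₀=16 kN·m at a=24/5 m (b=L-a=36/5):
  M_4 = M₀x/L - M₀  [x>a] = 16·6/12 - 16 = -8 kN·m
Superposition: M = Σ M_i = 173 kN·m ≈ 173.000000 kN·m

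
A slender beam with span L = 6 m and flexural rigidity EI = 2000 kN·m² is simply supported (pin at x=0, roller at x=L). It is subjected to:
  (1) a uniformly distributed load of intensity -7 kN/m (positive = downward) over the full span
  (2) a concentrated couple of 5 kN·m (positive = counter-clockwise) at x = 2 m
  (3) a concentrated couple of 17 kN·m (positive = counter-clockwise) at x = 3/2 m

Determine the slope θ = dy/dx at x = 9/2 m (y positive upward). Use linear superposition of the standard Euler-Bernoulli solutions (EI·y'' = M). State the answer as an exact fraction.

Load 1 — uniform load w=-7 kN/m over full span:
  θ_1 = -w(L³-6Lx²+4x³)/(24EI) = -(-7)·(6³-6·6·(9/2)²+4·(9/2)³)/(24·2000) = -693/32000 rad
Load 2 — applied couple M₀=5 kN·m at a=2 m (b=L-a=4):
  θ_2 = (M₀x²/(2L)-M₀(x-a)+C₁)/EI  [x>a] with C₁=M₀(3b²-L²)/(6L)=5/3 = (5·(9/2)²/(2·6)-5·((9/2)-2)+(5/3))/2000 = -23/19200 rad
Load 3 — applied couple M₀=17 kN·m at a=3/2 m (b=L-a=9/2):
  θ_3 = (M₀x²/(2L)-M₀(x-a)+C₁)/EI  [x>a] with C₁=M₀(3b²-L²)/(6L)=187/16 = (17·(9/2)²/(2·6)-17·((9/2)-(3/2))+(187/16))/2000 = -17/3200 rad
Superposition: θ = Σ θ_i = -169/6000 rad ≈ -0.028167 rad

θ(9/2) = -169/6000 rad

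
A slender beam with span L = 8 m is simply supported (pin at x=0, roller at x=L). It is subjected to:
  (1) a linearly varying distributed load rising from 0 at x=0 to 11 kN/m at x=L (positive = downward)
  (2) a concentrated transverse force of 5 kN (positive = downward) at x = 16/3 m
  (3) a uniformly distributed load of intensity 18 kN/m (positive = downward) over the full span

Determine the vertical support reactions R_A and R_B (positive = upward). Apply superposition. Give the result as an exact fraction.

Load 1 — triangular load w₀=11 kN/m (0→w₀ over full span):
  R_A = w₀L/6 = 11·8/6 = 44/3 kN
  R_B = w₀L/3 = 11·8/3 = 88/3 kN
Load 2 — point force P=5 kN at a=16/3 m (b=L-a=8/3):
  R_A = Pb/L = 5·(8/3)/8 = 5/3 kN
  R_B = Pa/L = 5·(16/3)/8 = 10/3 kN
Load 3 — uniform load w=18 kN/m over full span:
  R_A = wL/2 = 18·8/2 = 72 kN
  R_B = wL/2 = 18·8/2 = 72 kN
Superposition: R_A = 265/3 kN, R_B = 314/3 kN

R_A = 265/3 kN, R_B = 314/3 kN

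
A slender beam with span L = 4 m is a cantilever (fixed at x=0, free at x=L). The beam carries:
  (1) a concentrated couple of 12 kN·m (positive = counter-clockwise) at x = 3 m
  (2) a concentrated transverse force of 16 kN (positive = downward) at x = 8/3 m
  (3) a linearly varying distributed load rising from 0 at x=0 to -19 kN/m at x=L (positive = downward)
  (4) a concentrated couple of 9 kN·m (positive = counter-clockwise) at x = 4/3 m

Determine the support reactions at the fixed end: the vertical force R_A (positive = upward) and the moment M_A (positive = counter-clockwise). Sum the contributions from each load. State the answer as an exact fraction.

R_A = -22 kN, M_A = -239/3 kN·m

Load 1 — applied couple M₀=12 kN·m at a=3 m (b=L-a=1):
  R_A = 0 kN
  M_A = -M₀ = -12 kN·m
Load 2 — point force P=16 kN at a=8/3 m (b=L-a=4/3):
  R_A = P = 16 kN
  M_A = Pa = 16·(8/3) = 128/3 kN·m
Load 3 — triangular load w₀=-19 kN/m (0→w₀ over full span):
  R_A = w₀L/2 = (-19)·4/2 = -38 kN
  M_A = w₀L²/3 = (-19)·4²/3 = -304/3 kN·m
Load 4 — applied couple M₀=9 kN·m at a=4/3 m (b=L-a=8/3):
  R_A = 0 kN
  M_A = -M₀ = -9 kN·m
Superposition: R_A = -22 kN, M_A = -239/3 kN·m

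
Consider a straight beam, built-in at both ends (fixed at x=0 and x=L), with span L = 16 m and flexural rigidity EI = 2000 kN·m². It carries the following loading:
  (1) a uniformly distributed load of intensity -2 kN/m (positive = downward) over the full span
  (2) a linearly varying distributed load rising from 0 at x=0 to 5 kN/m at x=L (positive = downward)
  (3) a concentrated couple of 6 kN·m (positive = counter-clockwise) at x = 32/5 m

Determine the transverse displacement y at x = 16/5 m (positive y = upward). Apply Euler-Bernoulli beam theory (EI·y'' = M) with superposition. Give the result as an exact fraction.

Load 1 — uniform load w=-2 kN/m over full span:
  y_1 = -wx²(L-x)²/(24EI) = -(-2)·(16/5)²·(16-(16/5))²/(24·2000) = 16384/234375 m
Load 2 — triangular load w₀=5 kN/m (0→w₀ over full span):
  y_2 = -w₀x²(L-x)²(x+2L)/(120LEI) = -5·(16/5)²·(16-(16/5))²·((16/5)+2·16)/(120·16·2000) = -90112/1171875 m
Load 3 — applied couple M₀=6 kN·m at a=32/5 m (b=L-a=48/5):
  y_3 = (R_Ax³/6 - M_Ax²/2)/EI  [x≤a] with R_A=27/50, M_A=18/25 = ((27/50)·(16/5)³/6 - (18/25)·(16/5)²/2)/2000 = -144/390625 m
Superposition: y = Σ y_i = -8624/1171875 m ≈ -0.007359 m

y(16/5) = -8624/1171875 m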